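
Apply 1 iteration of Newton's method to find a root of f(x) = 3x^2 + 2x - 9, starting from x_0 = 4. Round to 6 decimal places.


Newton's method: x_(n+1) = x_n - f(x_n)/f'(x_n)
f(x) = 3x^2 + 2x - 9
f'(x) = 6x + 2

Iteration 1:
  f(4.000000) = 47.000000
  f'(4.000000) = 26.000000
  x_1 = 4.000000 - (47.000000)/(26.000000) = 2.192308

x_1 = 2.192308


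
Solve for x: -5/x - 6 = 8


Subtract -6 from both sides: -5/x = 14
Multiply both sides by x: -5 = 14 * x
Divide by 14: x = -5/14

x = -5/14


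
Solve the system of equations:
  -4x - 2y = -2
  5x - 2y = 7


Using Cramer's rule:
Determinant D = (-4)(-2) - (5)(-2) = 8 + 10 = 18
Dx = (-2)(-2) - (7)(-2) = 4 + 14 = 18
Dy = (-4)(7) - (5)(-2) = -28 + 10 = -18
x = Dx/D = 18/18 = 1
y = Dy/D = -18/18 = -1

x = 1, y = -1


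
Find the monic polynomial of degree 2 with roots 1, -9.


A monic polynomial with roots 1, -9 is:
p(x) = (x - 1)(x + 9)
After multiplying by (x - 1): x - 1
After multiplying by (x + 9): x^2 + 8x - 9

x^2 + 8x - 9


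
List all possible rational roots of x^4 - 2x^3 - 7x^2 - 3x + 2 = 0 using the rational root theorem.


Rational root theorem: possible roots are ±p/q where:
  p divides the constant term (2): p ∈ {1, 2}
  q divides the leading coefficient (1): q ∈ {1}

All possible rational roots: -2, -1, 1, 2

-2, -1, 1, 2


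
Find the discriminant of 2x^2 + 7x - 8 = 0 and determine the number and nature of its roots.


For ax^2 + bx + c = 0, discriminant D = b^2 - 4ac
Here a = 2, b = 7, c = -8
D = (7)^2 - 4(2)(-8) = 49 + 64 = 113

D = 113 > 0 but not a perfect square
The equation has 2 distinct real irrational roots.

Discriminant = 113, 2 distinct real irrational roots


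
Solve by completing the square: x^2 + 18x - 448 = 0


Start: x^2 + 18x - 448 = 0
Move constant: x^2 + 18x = 448
Half of 18 is 9, squared is 81
Add 81 to both sides: x^2 + 18x + 81 = 529
(x + 9)^2 = 529
x + 9 = ±23
x = -9 + 23 = 14 or x = -9 - 23 = -32

x = -32, x = 14


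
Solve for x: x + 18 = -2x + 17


Starting with: x + 18 = -2x + 17
Move all x terms to left: (1 + 2)x = 17 - 18
Simplify: 3x = -1
Divide both sides by 3: x = -1/3

x = -1/3


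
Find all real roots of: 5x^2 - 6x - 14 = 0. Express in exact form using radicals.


Using the quadratic formula: x = (-b ± sqrt(b^2 - 4ac)) / (2a)
Here a = 5, b = -6, c = -14
Discriminant = b^2 - 4ac = (-6)^2 - 4(5)(-14) = 36 + 280 = 316
Since discriminant = 316 > 0, there are two real roots.
x = (6 ± 2*sqrt(79)) / 10
Simplifying: x = (3 ± sqrt(79)) / 5
Numerically: x ≈ 2.3776 or x ≈ -1.1776

x = (3 + sqrt(79)) / 5 or x = (3 - sqrt(79)) / 5


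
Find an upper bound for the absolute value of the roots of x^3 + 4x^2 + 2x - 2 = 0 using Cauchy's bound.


Cauchy's bound: all roots r satisfy |r| <= 1 + max(|a_i/a_n|) for i = 0,...,n-1
where a_n is the leading coefficient.

Coefficients: [1, 4, 2, -2]
Leading coefficient a_n = 1
Ratios |a_i/a_n|: 4, 2, 2
Maximum ratio: 4
Cauchy's bound: |r| <= 1 + 4 = 5

Upper bound = 5


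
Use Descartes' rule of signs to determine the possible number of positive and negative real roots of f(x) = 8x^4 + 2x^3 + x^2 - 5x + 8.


Descartes' rule of signs:

For positive roots, count sign changes in f(x) = 8x^4 + 2x^3 + x^2 - 5x + 8:
Signs of coefficients: +, +, +, -, +
Number of sign changes: 2
Possible positive real roots: 2, 0

For negative roots, examine f(-x) = 8x^4 - 2x^3 + x^2 + 5x + 8:
Signs of coefficients: +, -, +, +, +
Number of sign changes: 2
Possible negative real roots: 2, 0

Positive roots: 2 or 0; Negative roots: 2 or 0


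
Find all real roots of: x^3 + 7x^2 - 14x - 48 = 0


Let p(x) = x^3 + 7x^2 - 14x - 48. By the rational root theorem (leading coefficient 1), any rational root is an integer divisor of 48: try ±1, ±2, ... in turn.
Test x = 1: value = -54 ≠ 0.
Test x = -1: value = -28 ≠ 0.
Test x = 2: value = -40 ≠ 0.
Test x = -2: value = 0 ✓, so (x + 2) is a factor.
Synthetic division by (x + 2): bring down 1; 1(-2) + 7 = 5; 5(-2) - 14 = -24; (-24)(-2) - 48 = 0 → quotient x^2 + 5x - 24, remainder 0.
Solve the quadratic x^2 + 5x - 24 = 0: discriminant = 5^2 - 4(1)(-24) = 25 + 96 = 121.
sqrt(121) = 11, so x = (-5 ± 11)/2: x = 3 or x = -8.

x = -8, x = -2, x = 3


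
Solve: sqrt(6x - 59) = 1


Square both sides: 6x - 59 = 1^2 = 1
6x = 1 + 59 = 60
x = 10
Check: sqrt(6*10 - 59) = sqrt(1) = 1 ✓

x = 10


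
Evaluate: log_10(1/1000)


We need the exponent such that 10^? = 1/1000
10^(-3) = 1/10^3 = 1/1000
Therefore log_10(1/1000) = -3

-3


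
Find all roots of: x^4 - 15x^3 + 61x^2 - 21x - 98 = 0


Let p(x) = x^4 - 15x^3 + 61x^2 - 21x - 98. By the rational root theorem (leading coefficient 1), any rational root is an integer divisor of 98: try ±1, ±2, ... in turn.
Test x = 1: value = -72 ≠ 0.
Test x = -1: value = 0 ✓, so (x + 1) is a factor.
Synthetic division by (x + 1): bring down 1; 1(-1) - 15 = -16; (-16)(-1) + 61 = 77; 77(-1) - 21 = -98; (-98)(-1) - 98 = 0 → quotient x^3 - 16x^2 + 77x - 98, remainder 0.
Continue with the quotient x^3 - 16x^2 + 77x - 98 (candidates must divide 98; re-test x = -1 first in case it repeats).
Test x = -1: value = -192 ≠ 0.
Test x = 2: value = 0 ✓, so (x - 2) is a factor.
Synthetic division by (x - 2): bring down 1; 1(2) - 16 = -14; (-14)(2) + 77 = 49; 49(2) - 98 = 0 → quotient x^2 - 14x + 49, remainder 0.
Solve the quadratic x^2 - 14x + 49 = 0: discriminant = (-14)^2 - 4(1)(49) = 196 - 196 = 0.
Discriminant = 0, so a double root: x = 14/2 = 7.
Collecting all roots found:

x = -1, x = 2, x = 7 (multiplicity 2)


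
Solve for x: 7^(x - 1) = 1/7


Express both sides with the same base.
1/7 = 7^(-1)
Since the bases match, equate exponents: x - 1 = -1
So x = -1 - (-1) = 0

x = 0


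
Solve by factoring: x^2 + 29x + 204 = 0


We need two numbers that multiply to 204 and add to 29.
Those numbers are 17 and 12 (since 17 * 12 = 204 and 17 + 12 = 29).
So x^2 + 29x + 204 = (x + 17)(x + 12) = 0
Setting each factor to zero: x = -17 or x = -12

x = -17, x = -12


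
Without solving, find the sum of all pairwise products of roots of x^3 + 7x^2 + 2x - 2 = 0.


By Vieta's formulas for x^3 + bx^2 + cx + d = 0:
  r1 + r2 + r3 = -b/a = -7
  r1*r2 + r1*r3 + r2*r3 = c/a = 2
  r1*r2*r3 = -d/a = 2


Sum of pairwise products = 2


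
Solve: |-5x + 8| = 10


An absolute value equation |expr| = 10 gives two cases:
Case 1: -5x + 8 = 10
  -5x = 2, so x = -2/5
Case 2: -5x + 8 = -10
  -5x = -18, so x = 18/5

x = -2/5, x = 18/5


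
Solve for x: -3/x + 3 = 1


Subtract 3 from both sides: -3/x = -2
Multiply both sides by x: -3 = -2 * x
Divide by -2: x = 3/2

x = 3/2


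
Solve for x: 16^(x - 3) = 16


Express both sides with the same base.
16 = 16^1
Since the bases match, equate exponents: x - 3 = 1
So x = 1 - (-3) = 4

x = 4


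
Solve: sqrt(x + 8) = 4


Square both sides: x + 8 = 4^2 = 16
x = 16 - 8 = 8
x = 8
Check: sqrt(1*8 + 8) = sqrt(16) = 4 ✓

x = 8


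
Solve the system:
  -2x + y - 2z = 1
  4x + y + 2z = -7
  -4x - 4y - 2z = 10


Using Cramer's rule. Expand each determinant along the first row.
D  = (-2)*[1*(-2) - 2*(-4)] - 1*[4*(-2) - 2*(-4)] + (-2)*[4*(-4) - 1*(-4)]
  = (-2)*(6) - 1*(0) + (-2)*(-12) = 12
Dx = 1*[1*(-2) - 2*(-4)] - 1*[(-7)*(-2) - 2*10] + (-2)*[(-7)*(-4) - 1*10]
  = 1*(6) - 1*(-6) + (-2)*(18) = -24
Dy = (-2)*[(-7)*(-2) - 2*10] - 1*[4*(-2) - 2*(-4)] + (-2)*[4*10 - (-7)*(-4)]
  = (-2)*(-6) - 1*(0) + (-2)*(12) = -12
Dz = (-2)*[1*10 - (-7)*(-4)] - 1*[4*10 - (-7)*(-4)] + 1*[4*(-4) - 1*(-4)]
  = (-2)*(-18) - 1*(12) + 1*(-12) = 12
x = Dx/D = -24/12 = -2, y = Dy/D = -12/12 = -1, z = Dz/D = 12/12 = 1
Check eq1: (-2)(-2) + (1)(-1) + (-2)(1) = 1 = 1 ✓
Check eq2: (4)(-2) + (1)(-1) + (2)(1) = -7 = -7 ✓
Check eq3: (-4)(-2) + (-4)(-1) + (-2)(1) = 10 = 10 ✓

x = -2, y = -1, z = 1


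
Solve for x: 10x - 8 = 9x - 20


Starting with: 10x - 8 = 9x - 20
Move all x terms to left: (10 - 9)x = -20 + 8
Simplify: x = -12
Divide both sides by 1: x = -12

x = -12


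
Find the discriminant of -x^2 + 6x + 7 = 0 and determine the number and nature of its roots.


For ax^2 + bx + c = 0, discriminant D = b^2 - 4ac
Here a = -1, b = 6, c = 7
D = (6)^2 - 4(-1)(7) = 36 + 28 = 64

D = 64 > 0 and is a perfect square (sqrt = 8)
The equation has 2 distinct real rational roots.

Discriminant = 64, 2 distinct real rational roots


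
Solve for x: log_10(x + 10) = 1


Convert to exponential form: x + 10 = 10^1 = 10
x = 10 - 10 = 0
Check: log_10(0 + 10) = log_10(10) = log_10(10) = 1 ✓

x = 0


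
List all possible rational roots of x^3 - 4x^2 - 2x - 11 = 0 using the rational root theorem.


Rational root theorem: possible roots are ±p/q where:
  p divides the constant term (-11): p ∈ {1, 11}
  q divides the leading coefficient (1): q ∈ {1}

All possible rational roots: -11, -1, 1, 11

-11, -1, 1, 11


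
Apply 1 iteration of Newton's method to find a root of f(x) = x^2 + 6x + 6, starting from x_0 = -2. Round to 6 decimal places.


Newton's method: x_(n+1) = x_n - f(x_n)/f'(x_n)
f(x) = x^2 + 6x + 6
f'(x) = 2x + 6

Iteration 1:
  f(-2.000000) = -2.000000
  f'(-2.000000) = 2.000000
  x_1 = -2.000000 - (-2.000000)/(2.000000) = -1.000000

x_1 = -1.000000


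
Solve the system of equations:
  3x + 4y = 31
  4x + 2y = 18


Using Cramer's rule:
Determinant D = (3)(2) - (4)(4) = 6 - 16 = -10
Dx = (31)(2) - (18)(4) = 62 - 72 = -10
Dy = (3)(18) - (4)(31) = 54 - 124 = -70
x = Dx/D = -10/-10 = 1
y = Dy/D = -70/-10 = 7

x = 1, y = 7


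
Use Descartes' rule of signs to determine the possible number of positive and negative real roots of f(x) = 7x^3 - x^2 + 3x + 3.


Descartes' rule of signs:

For positive roots, count sign changes in f(x) = 7x^3 - x^2 + 3x + 3:
Signs of coefficients: +, -, +, +
Number of sign changes: 2
Possible positive real roots: 2, 0

For negative roots, examine f(-x) = -7x^3 - x^2 - 3x + 3:
Signs of coefficients: -, -, -, +
Number of sign changes: 1
Possible negative real roots: 1

Positive roots: 2 or 0; Negative roots: 1


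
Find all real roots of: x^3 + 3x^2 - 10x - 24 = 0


Let p(x) = x^3 + 3x^2 - 10x - 24. By the rational root theorem (leading coefficient 1), any rational root is an integer divisor of 24: try ±1, ±2, ... in turn.
Test x = 1: value = -30 ≠ 0.
Test x = -1: value = -12 ≠ 0.
Test x = 2: value = -24 ≠ 0.
Test x = -2: value = 0 ✓, so (x + 2) is a factor.
Synthetic division by (x + 2): bring down 1; 1(-2) + 3 = 1; 1(-2) - 10 = -12; (-12)(-2) - 24 = 0 → quotient x^2 + x - 12, remainder 0.
Solve the quadratic x^2 + x - 12 = 0: discriminant = 1^2 - 4(1)(-12) = 1 + 48 = 49.
sqrt(49) = 7, so x = (-1 ± 7)/2: x = 3 or x = -4.

x = -4, x = -2, x = 3


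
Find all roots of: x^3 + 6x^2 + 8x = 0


The constant term is 0, so x = 0 is a root. Factor out x:
  x^2 + 6x + 8 = 0
Solve the quadratic x^2 + 6x + 8 = 0: discriminant = 6^2 - 4(1)(8) = 36 - 32 = 4.
sqrt(4) = 2, so x = (-6 ± 2)/2: x = -2 or x = -4.
Collecting all roots found:

x = -4, x = -2, x = 0


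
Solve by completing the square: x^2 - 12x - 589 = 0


Start: x^2 - 12x - 589 = 0
Move constant: x^2 - 12x = 589
Half of -12 is -6, squared is 36
Add 36 to both sides: x^2 - 12x + 36 = 625
(x - 6)^2 = 625
x - 6 = ±25
x = 6 + 25 = 31 or x = 6 - 25 = -19

x = -19, x = 31


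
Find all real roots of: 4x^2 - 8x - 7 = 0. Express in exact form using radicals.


Using the quadratic formula: x = (-b ± sqrt(b^2 - 4ac)) / (2a)
Here a = 4, b = -8, c = -7
Discriminant = b^2 - 4ac = (-8)^2 - 4(4)(-7) = 64 + 112 = 176
Since discriminant = 176 > 0, there are two real roots.
x = (8 ± 4*sqrt(11)) / 8
Simplifying: x = (2 ± sqrt(11)) / 2
Numerically: x ≈ 2.6583 or x ≈ -0.6583

x = (2 + sqrt(11)) / 2 or x = (2 - sqrt(11)) / 2


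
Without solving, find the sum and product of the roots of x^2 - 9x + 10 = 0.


By Vieta's formulas for ax^2 + bx + c = 0:
  Sum of roots = -b/a
  Product of roots = c/a

Here a = 1, b = -9, c = 10
Sum = -(-9)/1 = 9
Product = 10/1 = 10

Sum = 9, Product = 10


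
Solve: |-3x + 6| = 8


An absolute value equation |expr| = 8 gives two cases:
Case 1: -3x + 6 = 8
  -3x = 2, so x = -2/3
Case 2: -3x + 6 = -8
  -3x = -14, so x = 14/3

x = -2/3, x = 14/3


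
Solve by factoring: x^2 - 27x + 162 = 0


We need two numbers that multiply to 162 and add to -27.
Those numbers are -18 and -9 (since (-18) * (-9) = 162 and (-18) + (-9) = -27).
So x^2 - 27x + 162 = (x - 18)(x - 9) = 0
Setting each factor to zero: x = 18 or x = 9

x = 9, x = 18


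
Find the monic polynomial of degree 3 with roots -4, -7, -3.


A monic polynomial with roots -4, -7, -3 is:
p(x) = (x + 4)(x + 7)(x + 3)
After multiplying by (x + 4): x + 4
After multiplying by (x + 7): x^2 + 11x + 28
After multiplying by (x + 3): x^3 + 14x^2 + 61x + 84

x^3 + 14x^2 + 61x + 84


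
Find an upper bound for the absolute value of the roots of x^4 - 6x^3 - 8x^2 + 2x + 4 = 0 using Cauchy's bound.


Cauchy's bound: all roots r satisfy |r| <= 1 + max(|a_i/a_n|) for i = 0,...,n-1
where a_n is the leading coefficient.

Coefficients: [1, -6, -8, 2, 4]
Leading coefficient a_n = 1
Ratios |a_i/a_n|: 6, 8, 2, 4
Maximum ratio: 8
Cauchy's bound: |r| <= 1 + 8 = 9

Upper bound = 9


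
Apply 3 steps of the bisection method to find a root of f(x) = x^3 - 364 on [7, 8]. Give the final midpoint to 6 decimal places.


f(x) = x^3 - 364
f(7) = -21 < 0
f(8) = 148 > 0

Step 1: midpoint = (7.000000 + 8.000000)/2 = 7.500000
  f(7.500000) = 57.875000
  f(mid) > 0, so root is in [7.000000, 7.500000]

Step 2: midpoint = (7.000000 + 7.500000)/2 = 7.250000
  f(7.250000) = 17.078125
  f(mid) > 0, so root is in [7.000000, 7.250000]

Step 3: midpoint = (7.000000 + 7.250000)/2 = 7.125000
  f(7.125000) = -2.294922
  f(mid) < 0, so root is in [7.125000, 7.250000]

midpoint = 7.125000


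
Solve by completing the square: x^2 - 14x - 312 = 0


Start: x^2 - 14x - 312 = 0
Move constant: x^2 - 14x = 312
Half of -14 is -7, squared is 49
Add 49 to both sides: x^2 - 14x + 49 = 361
(x - 7)^2 = 361
x - 7 = ±19
x = 7 + 19 = 26 or x = 7 - 19 = -12

x = -12, x = 26


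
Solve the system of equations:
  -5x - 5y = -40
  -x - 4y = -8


Using Cramer's rule:
Determinant D = (-5)(-4) - (-1)(-5) = 20 - 5 = 15
Dx = (-40)(-4) - (-8)(-5) = 160 - 40 = 120
Dy = (-5)(-8) - (-1)(-40) = 40 - 40 = 0
x = Dx/D = 120/15 = 8
y = Dy/D = 0/15 = 0

x = 8, y = 0


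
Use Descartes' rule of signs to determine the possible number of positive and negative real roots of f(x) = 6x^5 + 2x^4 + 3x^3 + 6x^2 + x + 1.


Descartes' rule of signs:

For positive roots, count sign changes in f(x) = 6x^5 + 2x^4 + 3x^3 + 6x^2 + x + 1:
Signs of coefficients: +, +, +, +, +, +
Number of sign changes: 0
Possible positive real roots: 0

For negative roots, examine f(-x) = -6x^5 + 2x^4 - 3x^3 + 6x^2 - x + 1:
Signs of coefficients: -, +, -, +, -, +
Number of sign changes: 5
Possible negative real roots: 5, 3, 1

Positive roots: 0; Negative roots: 5 or 3 or 1


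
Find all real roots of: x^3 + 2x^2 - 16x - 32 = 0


Let p(x) = x^3 + 2x^2 - 16x - 32. By the rational root theorem (leading coefficient 1), any rational root is an integer divisor of 32: try ±1, ±2, ... in turn.
Test x = 1: value = -45 ≠ 0.
Test x = -1: value = -15 ≠ 0.
Test x = 2: value = -48 ≠ 0.
Test x = -2: value = 0 ✓, so (x + 2) is a factor.
Synthetic division by (x + 2): bring down 1; 1(-2) + 2 = 0; 0(-2) - 16 = -16; (-16)(-2) - 32 = 0 → quotient x^2 - 16, remainder 0.
Solve the quadratic x^2 - 16 = 0: discriminant = 0^2 - 4(1)(-16) = 0 + 64 = 64.
sqrt(64) = 8, so x = (0 ± 8)/2: x = 4 or x = -4.

x = -4, x = -2, x = 4


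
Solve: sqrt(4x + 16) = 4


Square both sides: 4x + 16 = 4^2 = 16
4x = 16 - 16 = 0
x = 0
Check: sqrt(4*0 + 16) = sqrt(16) = 4 ✓

x = 0


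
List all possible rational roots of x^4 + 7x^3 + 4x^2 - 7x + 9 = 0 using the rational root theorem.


Rational root theorem: possible roots are ±p/q where:
  p divides the constant term (9): p ∈ {1, 3, 9}
  q divides the leading coefficient (1): q ∈ {1}

All possible rational roots: -9, -3, -1, 1, 3, 9

-9, -3, -1, 1, 3, 9


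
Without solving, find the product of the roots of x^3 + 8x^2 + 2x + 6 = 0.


By Vieta's formulas for x^3 + bx^2 + cx + d = 0:
  r1 + r2 + r3 = -b/a = -8
  r1*r2 + r1*r3 + r2*r3 = c/a = 2
  r1*r2*r3 = -d/a = -6


Product = -6


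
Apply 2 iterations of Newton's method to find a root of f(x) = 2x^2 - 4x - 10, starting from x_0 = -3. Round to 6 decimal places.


Newton's method: x_(n+1) = x_n - f(x_n)/f'(x_n)
f(x) = 2x^2 - 4x - 10
f'(x) = 4x - 4

Iteration 1:
  f(-3.000000) = 20.000000
  f'(-3.000000) = -16.000000
  x_1 = -3.000000 - (20.000000)/(-16.000000) = -1.750000

Iteration 2:
  f(-1.750000) = 3.125000
  f'(-1.750000) = -11.000000
  x_2 = -1.750000 - (3.125000)/(-11.000000) = -1.465909

x_2 = -1.465909


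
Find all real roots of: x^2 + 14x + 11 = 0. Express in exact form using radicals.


Using the quadratic formula: x = (-b ± sqrt(b^2 - 4ac)) / (2a)
Here a = 1, b = 14, c = 11
Discriminant = b^2 - 4ac = 14^2 - 4(1)(11) = 196 - 44 = 152
Since discriminant = 152 > 0, there are two real roots.
x = (-14 ± 2*sqrt(38)) / 2
Simplifying: x = -7 ± sqrt(38)
Numerically: x ≈ -0.8356 or x ≈ -13.1644

x = -7 + sqrt(38) or x = -7 - sqrt(38)


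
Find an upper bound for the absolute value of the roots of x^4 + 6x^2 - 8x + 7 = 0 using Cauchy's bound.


Cauchy's bound: all roots r satisfy |r| <= 1 + max(|a_i/a_n|) for i = 0,...,n-1
where a_n is the leading coefficient.

Coefficients: [1, 0, 6, -8, 7]
Leading coefficient a_n = 1
Ratios |a_i/a_n|: 0, 6, 8, 7
Maximum ratio: 8
Cauchy's bound: |r| <= 1 + 8 = 9

Upper bound = 9


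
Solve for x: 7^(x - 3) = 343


Express both sides with the same base.
343 = 7^3
Since the bases match, equate exponents: x - 3 = 3
So x = 3 - (-3) = 6

x = 6


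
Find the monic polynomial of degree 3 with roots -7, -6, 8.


A monic polynomial with roots -7, -6, 8 is:
p(x) = (x + 7)(x + 6)(x - 8)
After multiplying by (x + 7): x + 7
After multiplying by (x + 6): x^2 + 13x + 42
After multiplying by (x - 8): x^3 + 5x^2 - 62x - 336

x^3 + 5x^2 - 62x - 336


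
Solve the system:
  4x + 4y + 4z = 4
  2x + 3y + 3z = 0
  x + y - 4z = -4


Using Cramer's rule. Expand each determinant along the first row.
D  = 4*[3*(-4) - 3*1] - 4*[2*(-4) - 3*1] + 4*[2*1 - 3*1]
  = 4*(-15) - 4*(-11) + 4*(-1) = -20
Dx = 4*[3*(-4) - 3*1] - 4*[0*(-4) - 3*(-4)] + 4*[0*1 - 3*(-4)]
  = 4*(-15) - 4*(12) + 4*(12) = -60
Dy = 4*[0*(-4) - 3*(-4)] - 4*[2*(-4) - 3*1] + 4*[2*(-4) - 0*1]
  = 4*(12) - 4*(-11) + 4*(-8) = 60
Dz = 4*[3*(-4) - 0*1] - 4*[2*(-4) - 0*1] + 4*[2*1 - 3*1]
  = 4*(-12) - 4*(-8) + 4*(-1) = -20
x = Dx/D = -60/-20 = 3, y = Dy/D = 60/-20 = -3, z = Dz/D = -20/-20 = 1
Check eq1: (4)(3) + (4)(-3) + (4)(1) = 4 = 4 ✓
Check eq2: (2)(3) + (3)(-3) + (3)(1) = 0 = 0 ✓
Check eq3: (1)(3) + (1)(-3) + (-4)(1) = -4 = -4 ✓

x = 3, y = -3, z = 1


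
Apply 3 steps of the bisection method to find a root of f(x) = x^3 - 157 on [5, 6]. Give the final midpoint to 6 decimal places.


f(x) = x^3 - 157
f(5) = -32 < 0
f(6) = 59 > 0

Step 1: midpoint = (5.000000 + 6.000000)/2 = 5.500000
  f(5.500000) = 9.375000
  f(mid) > 0, so root is in [5.000000, 5.500000]

Step 2: midpoint = (5.000000 + 5.500000)/2 = 5.250000
  f(5.250000) = -12.296875
  f(mid) < 0, so root is in [5.250000, 5.500000]

Step 3: midpoint = (5.250000 + 5.500000)/2 = 5.375000
  f(5.375000) = -1.712891
  f(mid) < 0, so root is in [5.375000, 5.500000]

midpoint = 5.375000


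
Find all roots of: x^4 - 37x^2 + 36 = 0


Let p(x) = x^4 - 37x^2 + 36. By the rational root theorem (leading coefficient 1), any rational root is an integer divisor of 36: try ±1, ±2, ... in turn.
Test x = 1: value = 0 ✓, so (x - 1) is a factor.
Synthetic division by (x - 1): bring down 1; 1(1) + 0 = 1; 1(1) - 37 = -36; (-36)(1) + 0 = -36; (-36)(1) + 36 = 0 → quotient x^3 + x^2 - 36x - 36, remainder 0.
Continue with the quotient x^3 + x^2 - 36x - 36 (candidates must divide 36; re-test x = 1 first in case it repeats).
Test x = 1: value = -70 ≠ 0.
Test x = -1: value = 0 ✓, so (x + 1) is a factor.
Synthetic division by (x + 1): bring down 1; 1(-1) + 1 = 0; 0(-1) - 36 = -36; (-36)(-1) - 36 = 0 → quotient x^2 - 36, remainder 0.
Solve the quadratic x^2 - 36 = 0: discriminant = 0^2 - 4(1)(-36) = 0 + 144 = 144.
sqrt(144) = 12, so x = (0 ± 12)/2: x = 6 or x = -6.
Collecting all roots found:

x = -6, x = -1, x = 1, x = 6


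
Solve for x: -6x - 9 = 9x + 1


Starting with: -6x - 9 = 9x + 1
Move all x terms to left: (-6 - 9)x = 1 + 9
Simplify: -15x = 10
Divide both sides by -15: x = -2/3

x = -2/3


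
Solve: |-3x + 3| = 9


An absolute value equation |expr| = 9 gives two cases:
Case 1: -3x + 3 = 9
  -3x = 6, so x = -2
Case 2: -3x + 3 = -9
  -3x = -12, so x = 4

x = -2, x = 4


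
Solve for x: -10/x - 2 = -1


Subtract -2 from both sides: -10/x = 1
Multiply both sides by x: -10 = 1 * x
Divide by 1: x = -10

x = -10


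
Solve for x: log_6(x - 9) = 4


Convert to exponential form: x - 9 = 6^4 = 1296
x = 1296 + 9 = 1305
Check: log_6(1305 - 9) = log_6(1296) = log_6(1296) = 4 ✓

x = 1305


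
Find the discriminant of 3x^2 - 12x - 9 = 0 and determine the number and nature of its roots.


For ax^2 + bx + c = 0, discriminant D = b^2 - 4ac
Here a = 3, b = -12, c = -9
D = (-12)^2 - 4(3)(-9) = 144 + 108 = 252

D = 252 > 0 but not a perfect square
The equation has 2 distinct real irrational roots.

Discriminant = 252, 2 distinct real irrational roots


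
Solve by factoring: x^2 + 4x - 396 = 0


We need two numbers that multiply to -396 and add to 4.
Those numbers are -18 and 22 (since (-18) * 22 = -396 and (-18) + 22 = 4).
So x^2 + 4x - 396 = (x - 18)(x + 22) = 0
Setting each factor to zero: x = 18 or x = -22

x = -22, x = 18


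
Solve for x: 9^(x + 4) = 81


Express both sides with the same base.
81 = 9^2
Since the bases match, equate exponents: x + 4 = 2
So x = 2 - (4) = -2

x = -2


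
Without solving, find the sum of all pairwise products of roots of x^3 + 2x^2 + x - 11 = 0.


By Vieta's formulas for x^3 + bx^2 + cx + d = 0:
  r1 + r2 + r3 = -b/a = -2
  r1*r2 + r1*r3 + r2*r3 = c/a = 1
  r1*r2*r3 = -d/a = 11


Sum of pairwise products = 1


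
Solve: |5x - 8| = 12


An absolute value equation |expr| = 12 gives two cases:
Case 1: 5x - 8 = 12
  5x = 20, so x = 4
Case 2: 5x - 8 = -12
  5x = -4, so x = -4/5

x = -4/5, x = 4


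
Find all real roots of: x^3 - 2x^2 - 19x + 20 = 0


Let p(x) = x^3 - 2x^2 - 19x + 20. By the rational root theorem (leading coefficient 1), any rational root is an integer divisor of 20: try ±1, ±2, ... in turn.
Test x = 1: value = 0 ✓, so (x - 1) is a factor.
Synthetic division by (x - 1): bring down 1; 1(1) - 2 = -1; (-1)(1) - 19 = -20; (-20)(1) + 20 = 0 → quotient x^2 - x - 20, remainder 0.
Solve the quadratic x^2 - x - 20 = 0: discriminant = (-1)^2 - 4(1)(-20) = 1 + 80 = 81.
sqrt(81) = 9, so x = (1 ± 9)/2: x = 5 or x = -4.

x = -4, x = 1, x = 5


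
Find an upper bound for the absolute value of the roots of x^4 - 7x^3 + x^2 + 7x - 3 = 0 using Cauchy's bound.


Cauchy's bound: all roots r satisfy |r| <= 1 + max(|a_i/a_n|) for i = 0,...,n-1
where a_n is the leading coefficient.

Coefficients: [1, -7, 1, 7, -3]
Leading coefficient a_n = 1
Ratios |a_i/a_n|: 7, 1, 7, 3
Maximum ratio: 7
Cauchy's bound: |r| <= 1 + 7 = 8

Upper bound = 8


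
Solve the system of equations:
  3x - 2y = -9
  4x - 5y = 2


Using Cramer's rule:
Determinant D = (3)(-5) - (4)(-2) = -15 + 8 = -7
Dx = (-9)(-5) - (2)(-2) = 45 + 4 = 49
Dy = (3)(2) - (4)(-9) = 6 + 36 = 42
x = Dx/D = 49/-7 = -7
y = Dy/D = 42/-7 = -6

x = -7, y = -6


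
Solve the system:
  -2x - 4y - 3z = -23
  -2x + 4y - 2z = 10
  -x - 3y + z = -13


Using Cramer's rule. Expand each determinant along the first row.
D  = (-2)*[4*1 - (-2)*(-3)] - (-4)*[(-2)*1 - (-2)*(-1)] + (-3)*[(-2)*(-3) - 4*(-1)]
  = (-2)*(-2) - (-4)*(-4) + (-3)*(10) = -42
Dx = (-23)*[4*1 - (-2)*(-3)] - (-4)*[10*1 - (-2)*(-13)] + (-3)*[10*(-3) - 4*(-13)]
  = (-23)*(-2) - (-4)*(-16) + (-3)*(22) = -84
Dy = (-2)*[10*1 - (-2)*(-13)] - (-23)*[(-2)*1 - (-2)*(-1)] + (-3)*[(-2)*(-13) - 10*(-1)]
  = (-2)*(-16) - (-23)*(-4) + (-3)*(36) = -168
Dz = (-2)*[4*(-13) - 10*(-3)] - (-4)*[(-2)*(-13) - 10*(-1)] + (-23)*[(-2)*(-3) - 4*(-1)]
  = (-2)*(-22) - (-4)*(36) + (-23)*(10) = -42
x = Dx/D = -84/-42 = 2, y = Dy/D = -168/-42 = 4, z = Dz/D = -42/-42 = 1
Check eq1: (-2)(2) + (-4)(4) + (-3)(1) = -23 = -23 ✓
Check eq2: (-2)(2) + (4)(4) + (-2)(1) = 10 = 10 ✓
Check eq3: (-1)(2) + (-3)(4) + (1)(1) = -13 = -13 ✓

x = 2, y = 4, z = 1


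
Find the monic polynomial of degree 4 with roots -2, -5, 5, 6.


A monic polynomial with roots -2, -5, 5, 6 is:
p(x) = (x + 2)(x + 5)(x - 5)(x - 6)
After multiplying by (x + 2): x + 2
After multiplying by (x + 5): x^2 + 7x + 10
After multiplying by (x - 5): x^3 + 2x^2 - 25x - 50
After multiplying by (x - 6): x^4 - 4x^3 - 37x^2 + 100x + 300

x^4 - 4x^3 - 37x^2 + 100x + 300


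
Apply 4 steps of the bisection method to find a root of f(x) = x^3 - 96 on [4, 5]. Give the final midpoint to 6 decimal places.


f(x) = x^3 - 96
f(4) = -32 < 0
f(5) = 29 > 0

Step 1: midpoint = (4.000000 + 5.000000)/2 = 4.500000
  f(4.500000) = -4.875000
  f(mid) < 0, so root is in [4.500000, 5.000000]

Step 2: midpoint = (4.500000 + 5.000000)/2 = 4.750000
  f(4.750000) = 11.171875
  f(mid) > 0, so root is in [4.500000, 4.750000]

Step 3: midpoint = (4.500000 + 4.750000)/2 = 4.625000
  f(4.625000) = 2.931641
  f(mid) > 0, so root is in [4.500000, 4.625000]

Step 4: midpoint = (4.500000 + 4.625000)/2 = 4.562500
  f(4.562500) = -1.025146
  f(mid) < 0, so root is in [4.562500, 4.625000]

midpoint = 4.562500


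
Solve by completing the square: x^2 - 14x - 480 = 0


Start: x^2 - 14x - 480 = 0
Move constant: x^2 - 14x = 480
Half of -14 is -7, squared is 49
Add 49 to both sides: x^2 - 14x + 49 = 529
(x - 7)^2 = 529
x - 7 = ±23
x = 7 + 23 = 30 or x = 7 - 23 = -16

x = -16, x = 30


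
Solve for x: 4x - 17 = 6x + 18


Starting with: 4x - 17 = 6x + 18
Move all x terms to left: (4 - 6)x = 18 + 17
Simplify: -2x = 35
Divide both sides by -2: x = -35/2

x = -35/2


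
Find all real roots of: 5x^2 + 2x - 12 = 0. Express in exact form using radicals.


Using the quadratic formula: x = (-b ± sqrt(b^2 - 4ac)) / (2a)
Here a = 5, b = 2, c = -12
Discriminant = b^2 - 4ac = 2^2 - 4(5)(-12) = 4 + 240 = 244
Since discriminant = 244 > 0, there are two real roots.
x = (-2 ± 2*sqrt(61)) / 10
Simplifying: x = (-1 ± sqrt(61)) / 5
Numerically: x ≈ 1.3620 or x ≈ -1.7620

x = (-1 + sqrt(61)) / 5 or x = (-1 - sqrt(61)) / 5


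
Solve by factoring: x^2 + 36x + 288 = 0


We need two numbers that multiply to 288 and add to 36.
Those numbers are 24 and 12 (since 24 * 12 = 288 and 24 + 12 = 36).
So x^2 + 36x + 288 = (x + 24)(x + 12) = 0
Setting each factor to zero: x = -24 or x = -12

x = -24, x = -12


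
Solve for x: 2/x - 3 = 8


Subtract -3 from both sides: 2/x = 11
Multiply both sides by x: 2 = 11 * x
Divide by 11: x = 2/11

x = 2/11


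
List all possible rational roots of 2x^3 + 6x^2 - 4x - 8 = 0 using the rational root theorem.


Rational root theorem: possible roots are ±p/q where:
  p divides the constant term (-8): p ∈ {1, 2, 4, 8}
  q divides the leading coefficient (2): q ∈ {1, 2}

All possible rational roots: -8, -4, -2, -1, -1/2, 1/2, 1, 2, 4, 8

-8, -4, -2, -1, -1/2, 1/2, 1, 2, 4, 8


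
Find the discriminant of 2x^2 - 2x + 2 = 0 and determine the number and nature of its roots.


For ax^2 + bx + c = 0, discriminant D = b^2 - 4ac
Here a = 2, b = -2, c = 2
D = (-2)^2 - 4(2)(2) = 4 - 16 = -12

D = -12 < 0
The equation has no real roots (2 complex conjugate roots).

Discriminant = -12, no real roots (2 complex conjugate roots)


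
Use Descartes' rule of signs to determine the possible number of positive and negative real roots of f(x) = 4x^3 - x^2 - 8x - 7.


Descartes' rule of signs:

For positive roots, count sign changes in f(x) = 4x^3 - x^2 - 8x - 7:
Signs of coefficients: +, -, -, -
Number of sign changes: 1
Possible positive real roots: 1

For negative roots, examine f(-x) = -4x^3 - x^2 + 8x - 7:
Signs of coefficients: -, -, +, -
Number of sign changes: 2
Possible negative real roots: 2, 0

Positive roots: 1; Negative roots: 2 or 0


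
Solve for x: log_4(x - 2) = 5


Convert to exponential form: x - 2 = 4^5 = 1024
x = 1024 + 2 = 1026
Check: log_4(1026 - 2) = log_4(1024) = log_4(1024) = 5 ✓

x = 1026


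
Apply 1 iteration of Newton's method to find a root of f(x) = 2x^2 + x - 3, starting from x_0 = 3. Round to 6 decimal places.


Newton's method: x_(n+1) = x_n - f(x_n)/f'(x_n)
f(x) = 2x^2 + x - 3
f'(x) = 4x + 1

Iteration 1:
  f(3.000000) = 18.000000
  f'(3.000000) = 13.000000
  x_1 = 3.000000 - (18.000000)/(13.000000) = 1.615385

x_1 = 1.615385


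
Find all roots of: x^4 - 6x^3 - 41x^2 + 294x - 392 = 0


Let p(x) = x^4 - 6x^3 - 41x^2 + 294x - 392. By the rational root theorem (leading coefficient 1), any rational root is an integer divisor of 392: try ±1, ±2, ... in turn.
Test x = 1: value = -144 ≠ 0.
Test x = -1: value = -720 ≠ 0.
Test x = 2: value = 0 ✓, so (x - 2) is a factor.
Synthetic division by (x - 2): bring down 1; 1(2) - 6 = -4; (-4)(2) - 41 = -49; (-49)(2) + 294 = 196; 196(2) - 392 = 0 → quotient x^3 - 4x^2 - 49x + 196, remainder 0.
Continue with the quotient x^3 - 4x^2 - 49x + 196 (candidates must divide 196; re-test x = 2 first in case it repeats).
Test x = 2: value = 90 ≠ 0.
Test x = -2: value = 270 ≠ 0.
Test x = 4: value = 0 ✓, so (x - 4) is a factor.
Synthetic division by (x - 4): bring down 1; 1(4) - 4 = 0; 0(4) - 49 = -49; (-49)(4) + 196 = 0 → quotient x^2 - 49, remainder 0.
Solve the quadratic x^2 - 49 = 0: discriminant = 0^2 - 4(1)(-49) = 0 + 196 = 196.
sqrt(196) = 14, so x = (0 ± 14)/2: x = 7 or x = -7.
Collecting all roots found:

x = -7, x = 2, x = 4, x = 7


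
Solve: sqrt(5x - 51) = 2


Square both sides: 5x - 51 = 2^2 = 4
5x = 4 + 51 = 55
x = 11
Check: sqrt(5*11 - 51) = sqrt(4) = 2 ✓

x = 11


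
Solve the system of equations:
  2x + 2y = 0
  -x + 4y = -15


Using Cramer's rule:
Determinant D = (2)(4) - (-1)(2) = 8 + 2 = 10
Dx = (0)(4) - (-15)(2) = 0 + 30 = 30
Dy = (2)(-15) - (-1)(0) = -30 - 0 = -30
x = Dx/D = 30/10 = 3
y = Dy/D = -30/10 = -3

x = 3, y = -3


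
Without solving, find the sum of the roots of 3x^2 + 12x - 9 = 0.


By Vieta's formulas for ax^2 + bx + c = 0:
  Sum of roots = -b/a
  Product of roots = c/a

Here a = 3, b = 12, c = -9
Sum = -(12)/3 = -4
Product = -9/3 = -3

Sum = -4


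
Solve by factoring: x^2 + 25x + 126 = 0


We need two numbers that multiply to 126 and add to 25.
Those numbers are 7 and 18 (since 7 * 18 = 126 and 7 + 18 = 25).
So x^2 + 25x + 126 = (x + 7)(x + 18) = 0
Setting each factor to zero: x = -7 or x = -18

x = -18, x = -7


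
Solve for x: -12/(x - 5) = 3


Multiply both sides by (x - 5): -12 = 3(x - 5)
Distribute: -12 = 3x - 15
3x = -12 + 15 = 3
x = 1

x = 1


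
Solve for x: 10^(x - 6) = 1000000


Express both sides with the same base.
1000000 = 10^6
Since the bases match, equate exponents: x - 6 = 6
So x = 6 - (-6) = 12

x = 12


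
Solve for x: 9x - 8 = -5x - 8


Starting with: 9x - 8 = -5x - 8
Move all x terms to left: (9 + 5)x = -8 + 8
Simplify: 14x = 0
Divide both sides by 14: x = 0

x = 0


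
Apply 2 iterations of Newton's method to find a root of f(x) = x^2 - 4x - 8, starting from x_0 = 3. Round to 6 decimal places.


Newton's method: x_(n+1) = x_n - f(x_n)/f'(x_n)
f(x) = x^2 - 4x - 8
f'(x) = 2x - 4

Iteration 1:
  f(3.000000) = -11.000000
  f'(3.000000) = 2.000000
  x_1 = 3.000000 - (-11.000000)/(2.000000) = 8.500000

Iteration 2:
  f(8.500000) = 30.250000
  f'(8.500000) = 13.000000
  x_2 = 8.500000 - (30.250000)/(13.000000) = 6.173077

x_2 = 6.173077


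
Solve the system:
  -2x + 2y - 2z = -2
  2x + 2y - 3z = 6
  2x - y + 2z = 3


Using Cramer's rule. Expand each determinant along the first row.
D  = (-2)*[2*2 - (-3)*(-1)] - 2*[2*2 - (-3)*2] + (-2)*[2*(-1) - 2*2]
  = (-2)*(1) - 2*(10) + (-2)*(-6) = -10
Dx = (-2)*[2*2 - (-3)*(-1)] - 2*[6*2 - (-3)*3] + (-2)*[6*(-1) - 2*3]
  = (-2)*(1) - 2*(21) + (-2)*(-12) = -20
Dy = (-2)*[6*2 - (-3)*3] - (-2)*[2*2 - (-3)*2] + (-2)*[2*3 - 6*2]
  = (-2)*(21) - (-2)*(10) + (-2)*(-6) = -10
Dz = (-2)*[2*3 - 6*(-1)] - 2*[2*3 - 6*2] + (-2)*[2*(-1) - 2*2]
  = (-2)*(12) - 2*(-6) + (-2)*(-6) = 0
x = Dx/D = -20/-10 = 2, y = Dy/D = -10/-10 = 1, z = Dz/D = 0/-10 = 0
Check eq1: (-2)(2) + (2)(1) + (-2)(0) = -2 = -2 ✓
Check eq2: (2)(2) + (2)(1) + (-3)(0) = 6 = 6 ✓
Check eq3: (2)(2) + (-1)(1) + (2)(0) = 3 = 3 ✓

x = 2, y = 1, z = 0


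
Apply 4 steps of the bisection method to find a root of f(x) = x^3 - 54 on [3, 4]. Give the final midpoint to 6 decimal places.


f(x) = x^3 - 54
f(3) = -27 < 0
f(4) = 10 > 0

Step 1: midpoint = (3.000000 + 4.000000)/2 = 3.500000
  f(3.500000) = -11.125000
  f(mid) < 0, so root is in [3.500000, 4.000000]

Step 2: midpoint = (3.500000 + 4.000000)/2 = 3.750000
  f(3.750000) = -1.265625
  f(mid) < 0, so root is in [3.750000, 4.000000]

Step 3: midpoint = (3.750000 + 4.000000)/2 = 3.875000
  f(3.875000) = 4.185547
  f(mid) > 0, so root is in [3.750000, 3.875000]

Step 4: midpoint = (3.750000 + 3.875000)/2 = 3.812500
  f(3.812500) = 1.415283
  f(mid) > 0, so root is in [3.750000, 3.812500]

midpoint = 3.812500


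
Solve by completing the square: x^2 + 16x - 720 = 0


Start: x^2 + 16x - 720 = 0
Move constant: x^2 + 16x = 720
Half of 16 is 8, squared is 64
Add 64 to both sides: x^2 + 16x + 64 = 784
(x + 8)^2 = 784
x + 8 = ±28
x = -8 + 28 = 20 or x = -8 - 28 = -36

x = -36, x = 20


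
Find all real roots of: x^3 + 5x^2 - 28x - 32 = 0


Let p(x) = x^3 + 5x^2 - 28x - 32. By the rational root theorem (leading coefficient 1), any rational root is an integer divisor of 32: try ±1, ±2, ... in turn.
Test x = 1: value = -54 ≠ 0.
Test x = -1: value = 0 ✓, so (x + 1) is a factor.
Synthetic division by (x + 1): bring down 1; 1(-1) + 5 = 4; 4(-1) - 28 = -32; (-32)(-1) - 32 = 0 → quotient x^2 + 4x - 32, remainder 0.
Solve the quadratic x^2 + 4x - 32 = 0: discriminant = 4^2 - 4(1)(-32) = 16 + 128 = 144.
sqrt(144) = 12, so x = (-4 ± 12)/2: x = 4 or x = -8.

x = -8, x = -1, x = 4


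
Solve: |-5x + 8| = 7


An absolute value equation |expr| = 7 gives two cases:
Case 1: -5x + 8 = 7
  -5x = -1, so x = 1/5
Case 2: -5x + 8 = -7
  -5x = -15, so x = 3

x = 1/5, x = 3


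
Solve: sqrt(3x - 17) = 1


Square both sides: 3x - 17 = 1^2 = 1
3x = 1 + 17 = 18
x = 6
Check: sqrt(3*6 - 17) = sqrt(1) = 1 ✓

x = 6


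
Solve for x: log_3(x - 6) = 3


Convert to exponential form: x - 6 = 3^3 = 27
x = 27 + 6 = 33
Check: log_3(33 - 6) = log_3(27) = log_3(27) = 3 ✓

x = 33


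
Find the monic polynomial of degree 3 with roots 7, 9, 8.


A monic polynomial with roots 7, 9, 8 is:
p(x) = (x - 7)(x - 9)(x - 8)
After multiplying by (x - 7): x - 7
After multiplying by (x - 9): x^2 - 16x + 63
After multiplying by (x - 8): x^3 - 24x^2 + 191x - 504

x^3 - 24x^2 + 191x - 504


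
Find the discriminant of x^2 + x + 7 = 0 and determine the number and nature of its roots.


For ax^2 + bx + c = 0, discriminant D = b^2 - 4ac
Here a = 1, b = 1, c = 7
D = (1)^2 - 4(1)(7) = 1 - 28 = -27

D = -27 < 0
The equation has no real roots (2 complex conjugate roots).

Discriminant = -27, no real roots (2 complex conjugate roots)


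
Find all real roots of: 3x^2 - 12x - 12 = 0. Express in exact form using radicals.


Using the quadratic formula: x = (-b ± sqrt(b^2 - 4ac)) / (2a)
Here a = 3, b = -12, c = -12
Discriminant = b^2 - 4ac = (-12)^2 - 4(3)(-12) = 144 + 144 = 288
Since discriminant = 288 > 0, there are two real roots.
x = (12 ± 12*sqrt(2)) / 6
Simplifying: x = 2 ± 2*sqrt(2)
Numerically: x ≈ 4.8284 or x ≈ -0.8284

x = 2 + 2*sqrt(2) or x = 2 - 2*sqrt(2)


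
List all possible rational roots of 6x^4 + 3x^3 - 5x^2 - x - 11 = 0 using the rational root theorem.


Rational root theorem: possible roots are ±p/q where:
  p divides the constant term (-11): p ∈ {1, 11}
  q divides the leading coefficient (6): q ∈ {1, 2, 3, 6}

All possible rational roots: -11, -11/2, -11/3, -11/6, -1, -1/2, -1/3, -1/6, 1/6, 1/3, 1/2, 1, 11/6, 11/3, 11/2, 11

-11, -11/2, -11/3, -11/6, -1, -1/2, -1/3, -1/6, 1/6, 1/3, 1/2, 1, 11/6, 11/3, 11/2, 11


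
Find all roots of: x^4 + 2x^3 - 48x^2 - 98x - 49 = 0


Let p(x) = x^4 + 2x^3 - 48x^2 - 98x - 49. By the rational root theorem (leading coefficient 1), any rational root is an integer divisor of 49: try ±1, ±2, ... in turn.
Test x = 1: value = -192 ≠ 0.
Test x = -1: value = 0 ✓, so (x + 1) is a factor.
Synthetic division by (x + 1): bring down 1; 1(-1) + 2 = 1; 1(-1) - 48 = -49; (-49)(-1) - 98 = -49; (-49)(-1) - 49 = 0 → quotient x^3 + x^2 - 49x - 49, remainder 0.
Continue with the quotient x^3 + x^2 - 49x - 49 (candidates must divide 49; re-test x = -1 first in case it repeats).
Test x = -1: value = 0 ✓, so (x + 1) is a factor.
Synthetic division by (x + 1): bring down 1; 1(-1) + 1 = 0; 0(-1) - 49 = -49; (-49)(-1) - 49 = 0 → quotient x^2 - 49, remainder 0.
Solve the quadratic x^2 - 49 = 0: discriminant = 0^2 - 4(1)(-49) = 0 + 196 = 196.
sqrt(196) = 14, so x = (0 ± 14)/2: x = 7 or x = -7.
Collecting all roots found:

x = -7, x = -1 (multiplicity 2), x = 7


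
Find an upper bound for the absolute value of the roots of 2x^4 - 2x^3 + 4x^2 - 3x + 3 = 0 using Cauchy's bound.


Cauchy's bound: all roots r satisfy |r| <= 1 + max(|a_i/a_n|) for i = 0,...,n-1
where a_n is the leading coefficient.

Coefficients: [2, -2, 4, -3, 3]
Leading coefficient a_n = 2
Ratios |a_i/a_n|: 1, 2, 3/2, 3/2
Maximum ratio: 2
Cauchy's bound: |r| <= 1 + 2 = 3

Upper bound = 3


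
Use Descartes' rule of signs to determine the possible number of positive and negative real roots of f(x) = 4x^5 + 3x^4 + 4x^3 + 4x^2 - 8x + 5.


Descartes' rule of signs:

For positive roots, count sign changes in f(x) = 4x^5 + 3x^4 + 4x^3 + 4x^2 - 8x + 5:
Signs of coefficients: +, +, +, +, -, +
Number of sign changes: 2
Possible positive real roots: 2, 0

For negative roots, examine f(-x) = -4x^5 + 3x^4 - 4x^3 + 4x^2 + 8x + 5:
Signs of coefficients: -, +, -, +, +, +
Number of sign changes: 3
Possible negative real roots: 3, 1

Positive roots: 2 or 0; Negative roots: 3 or 1


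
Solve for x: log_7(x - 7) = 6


Convert to exponential form: x - 7 = 7^6 = 117649
x = 117649 + 7 = 117656
Check: log_7(117656 - 7) = log_7(117649) = log_7(117649) = 6 ✓

x = 117656


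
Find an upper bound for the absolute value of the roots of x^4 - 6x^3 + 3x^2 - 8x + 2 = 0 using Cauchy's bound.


Cauchy's bound: all roots r satisfy |r| <= 1 + max(|a_i/a_n|) for i = 0,...,n-1
where a_n is the leading coefficient.

Coefficients: [1, -6, 3, -8, 2]
Leading coefficient a_n = 1
Ratios |a_i/a_n|: 6, 3, 8, 2
Maximum ratio: 8
Cauchy's bound: |r| <= 1 + 8 = 9

Upper bound = 9


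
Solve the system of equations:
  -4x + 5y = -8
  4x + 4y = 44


Using Cramer's rule:
Determinant D = (-4)(4) - (4)(5) = -16 - 20 = -36
Dx = (-8)(4) - (44)(5) = -32 - 220 = -252
Dy = (-4)(44) - (4)(-8) = -176 + 32 = -144
x = Dx/D = -252/-36 = 7
y = Dy/D = -144/-36 = 4

x = 7, y = 4


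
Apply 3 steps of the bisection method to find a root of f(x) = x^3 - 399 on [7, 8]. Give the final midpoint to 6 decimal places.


f(x) = x^3 - 399
f(7) = -56 < 0
f(8) = 113 > 0

Step 1: midpoint = (7.000000 + 8.000000)/2 = 7.500000
  f(7.500000) = 22.875000
  f(mid) > 0, so root is in [7.000000, 7.500000]

Step 2: midpoint = (7.000000 + 7.500000)/2 = 7.250000
  f(7.250000) = -17.921875
  f(mid) < 0, so root is in [7.250000, 7.500000]

Step 3: midpoint = (7.250000 + 7.500000)/2 = 7.375000
  f(7.375000) = 2.130859
  f(mid) > 0, so root is in [7.250000, 7.375000]

midpoint = 7.375000


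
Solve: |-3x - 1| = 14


An absolute value equation |expr| = 14 gives two cases:
Case 1: -3x - 1 = 14
  -3x = 15, so x = -5
Case 2: -3x - 1 = -14
  -3x = -13, so x = 13/3

x = -5, x = 13/3


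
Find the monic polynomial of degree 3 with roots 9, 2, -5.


A monic polynomial with roots 9, 2, -5 is:
p(x) = (x - 9)(x - 2)(x + 5)
After multiplying by (x - 9): x - 9
After multiplying by (x - 2): x^2 - 11x + 18
After multiplying by (x + 5): x^3 - 6x^2 - 37x + 90

x^3 - 6x^2 - 37x + 90
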